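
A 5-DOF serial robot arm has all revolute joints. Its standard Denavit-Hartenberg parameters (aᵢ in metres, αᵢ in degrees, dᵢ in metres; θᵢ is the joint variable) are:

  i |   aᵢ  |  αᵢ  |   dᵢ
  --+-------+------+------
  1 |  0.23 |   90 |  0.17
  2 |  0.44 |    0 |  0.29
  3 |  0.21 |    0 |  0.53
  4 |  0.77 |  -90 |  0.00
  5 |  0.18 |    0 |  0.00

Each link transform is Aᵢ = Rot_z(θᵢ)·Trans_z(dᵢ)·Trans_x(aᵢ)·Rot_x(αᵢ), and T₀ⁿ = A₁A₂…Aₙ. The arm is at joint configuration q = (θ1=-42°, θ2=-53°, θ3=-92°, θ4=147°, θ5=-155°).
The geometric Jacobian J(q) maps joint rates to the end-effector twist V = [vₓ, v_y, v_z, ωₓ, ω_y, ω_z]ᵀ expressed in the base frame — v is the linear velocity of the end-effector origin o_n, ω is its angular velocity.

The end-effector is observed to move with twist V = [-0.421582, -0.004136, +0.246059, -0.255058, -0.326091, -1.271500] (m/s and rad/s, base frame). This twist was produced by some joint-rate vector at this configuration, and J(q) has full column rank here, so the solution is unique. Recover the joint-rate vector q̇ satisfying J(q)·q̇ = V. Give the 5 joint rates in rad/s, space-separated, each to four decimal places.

o_n = [0.0910, -1.2877, -0.2807]
J₁: ẑ×o_n = [1.2877, 0.0910, -0.0000], ω = ẑ
J2: z=[-0.6691, -0.7431, 0.0000] o=[0.1709, -0.1539, 0.1700] → [0.3349, -0.3016, 0.6993, -0.6691, -0.7431, 0.0000]
J3: z=[-0.6691, -0.7431, 0.0000] o=[0.1737, -0.5466, -0.1814] → [0.0738, -0.0664, 0.4345, -0.6691, -0.7431, 0.0000]
J4: z=[-0.6691, -0.7431, 0.0000] o=[-0.3088, -0.8254, -0.3019] → [-0.0157, 0.0142, 0.6065, -0.6691, -0.7431, 0.0000]
J5: z=[-0.0259, 0.0234, 0.9994] o=[0.2631, -1.3403, -0.2750] → [-0.0527, -0.1721, 0.0027, -0.0259, 0.0234, 0.9994]
q̇ = J⁺·V = [-0.4510, 0.3040, 0.1770, -0.0680, -0.8210]

-0.4510 0.3040 0.1770 -0.0680 -0.8210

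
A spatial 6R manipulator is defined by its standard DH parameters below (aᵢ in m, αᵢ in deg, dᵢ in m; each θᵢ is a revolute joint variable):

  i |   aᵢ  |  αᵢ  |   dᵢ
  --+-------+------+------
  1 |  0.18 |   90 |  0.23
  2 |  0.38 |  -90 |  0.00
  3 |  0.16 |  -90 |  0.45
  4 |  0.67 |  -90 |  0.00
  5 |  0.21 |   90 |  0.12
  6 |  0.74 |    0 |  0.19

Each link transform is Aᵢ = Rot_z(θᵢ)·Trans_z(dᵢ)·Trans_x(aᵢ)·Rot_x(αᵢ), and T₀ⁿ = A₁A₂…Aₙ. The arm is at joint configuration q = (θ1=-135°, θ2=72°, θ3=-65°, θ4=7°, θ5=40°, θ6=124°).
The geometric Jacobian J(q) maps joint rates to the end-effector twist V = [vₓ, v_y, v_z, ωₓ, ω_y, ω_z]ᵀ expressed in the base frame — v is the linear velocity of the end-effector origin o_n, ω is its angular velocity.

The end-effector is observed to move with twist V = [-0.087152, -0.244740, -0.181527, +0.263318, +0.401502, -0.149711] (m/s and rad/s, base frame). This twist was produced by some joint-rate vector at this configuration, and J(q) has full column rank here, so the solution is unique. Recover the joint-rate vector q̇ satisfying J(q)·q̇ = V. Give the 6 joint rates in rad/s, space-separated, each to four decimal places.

0.0870 0.5890 0.1590 0.6150 -0.1400 -0.9700

o_n = [-0.9361, -0.2018, 1.0020]
J₁: ẑ×o_n = [0.2018, -0.9361, 0.0000], ω = ẑ
J2: z=[-0.7071, 0.7071, 0.0000] o=[-0.1273, -0.1273, 0.2300] → [0.5459, 0.5459, 0.6247, -0.7071, 0.7071, 0.0000]
J3: z=[0.6725, 0.6725, 0.3090] o=[-0.2103, -0.2103, 0.5914] → [0.2735, -0.5004, 0.4938, 0.6725, 0.6725, 0.3090]
J4: z=[0.1008, -0.4969, 0.8619] o=[-0.0250, 0.1801, 0.7948] → [0.2262, -0.8063, -0.4912, 0.1008, -0.4969, 0.8619]
J5: z=[-0.5781, -0.7343, -0.3557] o=[-0.5675, 0.4899, 1.0368] → [-0.2205, 0.1110, 0.1292, -0.5781, -0.7343, -0.3557]
J6: z=[-0.4432, -0.0834, 0.8925] o=[-0.7807, 0.5433, 0.9359] → [0.6595, -0.1094, 0.3173, -0.4432, -0.0834, 0.8925]
q̇ = J⁺·V = [0.0870, 0.5890, 0.1590, 0.6150, -0.1400, -0.9700]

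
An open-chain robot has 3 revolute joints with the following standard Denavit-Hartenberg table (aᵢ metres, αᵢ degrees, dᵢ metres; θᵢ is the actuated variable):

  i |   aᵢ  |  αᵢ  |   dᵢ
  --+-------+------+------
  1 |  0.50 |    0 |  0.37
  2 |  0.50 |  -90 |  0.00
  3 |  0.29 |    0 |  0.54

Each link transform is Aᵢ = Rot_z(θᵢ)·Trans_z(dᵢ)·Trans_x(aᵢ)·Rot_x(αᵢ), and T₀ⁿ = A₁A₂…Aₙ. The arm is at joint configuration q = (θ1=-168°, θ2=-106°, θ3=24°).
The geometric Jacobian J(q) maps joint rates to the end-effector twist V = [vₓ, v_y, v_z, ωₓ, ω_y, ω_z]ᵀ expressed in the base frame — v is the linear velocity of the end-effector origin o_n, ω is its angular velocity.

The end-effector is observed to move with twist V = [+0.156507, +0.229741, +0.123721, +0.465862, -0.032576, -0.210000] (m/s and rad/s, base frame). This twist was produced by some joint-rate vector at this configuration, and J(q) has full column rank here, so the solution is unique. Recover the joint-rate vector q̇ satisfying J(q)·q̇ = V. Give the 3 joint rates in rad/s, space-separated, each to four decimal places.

o_n = [-0.9744, 0.6968, 0.2520]
J₁: ẑ×o_n = [-0.6968, -0.9744, 0.0000], ω = ẑ
J2: z=[0.0000, 0.0000, 1.0000] o=[-0.4891, -0.1040, 0.3700] → [-0.8007, -0.4853, 0.0000, 0.0000, 0.0000, 1.0000]
J3: z=[-0.9976, 0.0698, 0.0000] o=[-0.4542, 0.3948, 0.3700] → [-0.0082, -0.1177, -0.2649, -0.9976, 0.0698, 0.0000]
q̇ = J⁺·V = [-0.1490, -0.0610, -0.4670]

-0.1490 -0.0610 -0.4670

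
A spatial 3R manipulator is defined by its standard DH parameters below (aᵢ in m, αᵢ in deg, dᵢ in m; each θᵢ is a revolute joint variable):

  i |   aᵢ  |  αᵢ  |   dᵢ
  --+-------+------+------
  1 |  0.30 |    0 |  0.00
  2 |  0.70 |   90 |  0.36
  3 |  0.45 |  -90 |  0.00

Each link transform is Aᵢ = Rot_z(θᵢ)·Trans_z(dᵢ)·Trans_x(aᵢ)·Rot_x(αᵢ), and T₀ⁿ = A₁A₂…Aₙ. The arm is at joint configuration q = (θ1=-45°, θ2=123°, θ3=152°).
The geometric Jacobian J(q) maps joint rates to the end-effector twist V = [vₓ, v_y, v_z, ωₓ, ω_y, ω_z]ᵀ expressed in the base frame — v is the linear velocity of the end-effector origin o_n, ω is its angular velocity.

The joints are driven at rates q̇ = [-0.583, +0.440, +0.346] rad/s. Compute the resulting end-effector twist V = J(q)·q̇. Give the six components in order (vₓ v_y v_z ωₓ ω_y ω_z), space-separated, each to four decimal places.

o_n = [0.2751, 0.0839, 0.5713]
J₁: ẑ×o_n = [-0.0839, 0.2751, 0.0000], ω = ẑ
J2: z=[0.0000, 0.0000, 1.0000] o=[0.2121, -0.2121, 0.0000] → [-0.2961, 0.0629, 0.0000, 0.0000, 0.0000, 1.0000]
J3: z=[0.9781, -0.2079, 0.0000] o=[0.3577, 0.4726, 0.3600] → [-0.0439, -0.2066, -0.3973, 0.9781, -0.2079, 0.0000]
V = J·q̇ = [-0.0965, -0.2042, -0.1375, 0.3384, -0.0719, -0.1430]

-0.0965 -0.2042 -0.1375 0.3384 -0.0719 -0.1430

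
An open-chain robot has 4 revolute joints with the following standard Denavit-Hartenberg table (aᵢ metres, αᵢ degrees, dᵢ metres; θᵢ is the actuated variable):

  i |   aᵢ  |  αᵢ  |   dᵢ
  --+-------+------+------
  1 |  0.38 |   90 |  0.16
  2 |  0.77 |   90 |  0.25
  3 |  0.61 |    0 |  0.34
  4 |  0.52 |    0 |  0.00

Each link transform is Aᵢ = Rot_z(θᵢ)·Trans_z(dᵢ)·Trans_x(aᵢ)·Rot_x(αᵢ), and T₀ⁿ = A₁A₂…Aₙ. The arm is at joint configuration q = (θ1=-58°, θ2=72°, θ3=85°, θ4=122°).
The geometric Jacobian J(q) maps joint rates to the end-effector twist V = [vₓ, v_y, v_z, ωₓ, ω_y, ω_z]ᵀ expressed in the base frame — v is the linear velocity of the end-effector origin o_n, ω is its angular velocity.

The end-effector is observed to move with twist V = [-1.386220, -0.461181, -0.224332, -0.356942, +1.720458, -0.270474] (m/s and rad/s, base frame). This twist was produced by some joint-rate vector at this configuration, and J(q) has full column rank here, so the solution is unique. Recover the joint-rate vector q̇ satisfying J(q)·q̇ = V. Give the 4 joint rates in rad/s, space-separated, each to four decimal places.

-0.8060 -0.6090 -0.7430 -0.9900

o_n = [-0.0955, -1.0202, 0.3972]
J₁: ẑ×o_n = [1.0202, -0.0955, 0.0000], ω = ẑ
J2: z=[-0.8480, -0.5299, 0.0000] o=[0.2014, -0.3223, 0.1600] → [-0.1257, 0.2011, 0.4346, -0.8480, -0.5299, 0.0000]
J3: z=[0.5040, -0.8065, -0.3090] o=[0.1154, -0.6565, 0.8923] → [0.2870, 0.3147, -0.3534, 0.5040, -0.8065, -0.3090]
J4: z=[0.5040, -0.8065, -0.3090] o=[-0.2198, -1.2667, 0.8378] → [0.4316, 0.1837, 0.2245, 0.5040, -0.8065, -0.3090]
q̇ = J⁺·V = [-0.8060, -0.6090, -0.7430, -0.9900]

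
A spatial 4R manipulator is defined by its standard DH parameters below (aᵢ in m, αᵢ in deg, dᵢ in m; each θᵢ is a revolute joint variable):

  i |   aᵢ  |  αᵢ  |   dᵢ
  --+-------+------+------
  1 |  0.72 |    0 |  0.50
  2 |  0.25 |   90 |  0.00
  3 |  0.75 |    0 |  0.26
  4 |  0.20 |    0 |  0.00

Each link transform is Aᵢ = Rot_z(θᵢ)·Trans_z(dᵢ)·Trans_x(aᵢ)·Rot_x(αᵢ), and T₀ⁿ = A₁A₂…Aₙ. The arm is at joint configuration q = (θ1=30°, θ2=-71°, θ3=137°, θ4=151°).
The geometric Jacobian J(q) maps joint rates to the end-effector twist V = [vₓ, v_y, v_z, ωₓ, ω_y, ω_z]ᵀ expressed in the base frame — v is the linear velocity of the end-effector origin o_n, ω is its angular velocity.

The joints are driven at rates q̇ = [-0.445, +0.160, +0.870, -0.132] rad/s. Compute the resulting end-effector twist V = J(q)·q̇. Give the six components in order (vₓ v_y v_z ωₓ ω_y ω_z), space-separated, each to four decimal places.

-0.0814 0.0219 -0.4316 -0.4842 -0.5570 -0.2850

o_n = [0.2743, 0.3191, 0.8213]
J₁: ẑ×o_n = [-0.3191, 0.2743, 0.0000], ω = ẑ
J2: z=[0.0000, 0.0000, 1.0000] o=[0.6235, 0.3600, 0.5000] → [0.0409, -0.3492, 0.0000, 0.0000, 0.0000, 1.0000]
J3: z=[-0.6561, -0.7547, 0.0000] o=[0.8122, 0.1960, 0.5000] → [-0.2425, 0.2108, -0.4867, -0.6561, -0.7547, 0.0000]
J4: z=[-0.6561, -0.7547, 0.0000] o=[0.2277, 0.3596, 1.0115] → [0.1436, -0.1248, 0.0618, -0.6561, -0.7547, 0.0000]
V = J·q̇ = [-0.0814, 0.0219, -0.4316, -0.4842, -0.5570, -0.2850]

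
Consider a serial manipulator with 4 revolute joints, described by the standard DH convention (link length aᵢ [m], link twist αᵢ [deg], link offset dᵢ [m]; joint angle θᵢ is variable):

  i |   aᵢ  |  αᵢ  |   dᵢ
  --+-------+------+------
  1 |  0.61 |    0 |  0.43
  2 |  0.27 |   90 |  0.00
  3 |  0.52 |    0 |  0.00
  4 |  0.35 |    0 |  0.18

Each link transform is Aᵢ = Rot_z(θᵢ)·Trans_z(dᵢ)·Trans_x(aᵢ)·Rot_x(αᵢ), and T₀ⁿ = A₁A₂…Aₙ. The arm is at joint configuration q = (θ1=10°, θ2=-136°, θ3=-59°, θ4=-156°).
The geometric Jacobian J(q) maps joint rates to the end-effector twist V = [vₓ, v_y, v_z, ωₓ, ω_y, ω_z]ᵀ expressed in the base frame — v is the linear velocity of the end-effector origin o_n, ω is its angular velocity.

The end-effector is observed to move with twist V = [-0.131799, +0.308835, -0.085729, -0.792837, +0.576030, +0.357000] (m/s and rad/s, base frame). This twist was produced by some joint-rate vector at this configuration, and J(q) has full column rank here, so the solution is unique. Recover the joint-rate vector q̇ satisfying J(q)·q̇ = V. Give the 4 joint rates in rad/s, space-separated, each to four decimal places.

o_n = [0.3075, 0.0086, 0.1850]
J₁: ẑ×o_n = [-0.0086, 0.3075, 0.0000], ω = ẑ
J2: z=[0.0000, 0.0000, 1.0000] o=[0.6007, 0.1059, 0.4300] → [0.0974, -0.2932, 0.0000, 0.0000, 0.0000, 1.0000]
J3: z=[-0.8090, 0.5878, 0.0000] o=[0.4420, -0.1125, 0.4300] → [-0.1440, -0.1982, -0.0189, -0.8090, 0.5878, 0.0000]
J4: z=[-0.8090, 0.5878, 0.0000] o=[0.2846, -0.3292, -0.0157] → [0.1180, 0.1624, -0.2867, -0.8090, 0.5878, 0.0000]
q̇ = J⁺·V = [0.8610, -0.5040, 0.7290, 0.2510]

0.8610 -0.5040 0.7290 0.2510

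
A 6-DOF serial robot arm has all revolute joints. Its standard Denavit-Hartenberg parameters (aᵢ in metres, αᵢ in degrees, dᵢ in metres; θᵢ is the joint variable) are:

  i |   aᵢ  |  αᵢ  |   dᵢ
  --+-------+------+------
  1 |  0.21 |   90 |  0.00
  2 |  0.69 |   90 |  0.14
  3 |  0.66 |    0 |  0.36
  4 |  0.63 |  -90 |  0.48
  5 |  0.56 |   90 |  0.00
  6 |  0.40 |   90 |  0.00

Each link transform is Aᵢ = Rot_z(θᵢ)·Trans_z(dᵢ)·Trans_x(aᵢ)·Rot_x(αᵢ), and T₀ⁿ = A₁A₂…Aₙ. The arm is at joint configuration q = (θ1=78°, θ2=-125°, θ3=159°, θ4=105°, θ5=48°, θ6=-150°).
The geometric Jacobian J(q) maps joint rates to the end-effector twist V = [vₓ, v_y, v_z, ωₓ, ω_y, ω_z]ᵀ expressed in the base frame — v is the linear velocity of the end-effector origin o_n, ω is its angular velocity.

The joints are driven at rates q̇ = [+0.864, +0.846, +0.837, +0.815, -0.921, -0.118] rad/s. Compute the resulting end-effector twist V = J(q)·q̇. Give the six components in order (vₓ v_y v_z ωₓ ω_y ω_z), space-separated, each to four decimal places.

o_n = [-0.4110, -0.1478, 0.5594]
J₁: ẑ×o_n = [0.1478, -0.4110, 0.0000], ω = ẑ
J2: z=[0.9781, -0.2079, 0.0000] o=[0.0437, 0.2054, 0.0000] → [-0.1163, -0.5472, -0.4400, 0.9781, -0.2079, 0.0000]
J3: z=[-0.1703, -0.8013, 0.5736] o=[0.0983, -0.2108, -0.5652] → [-0.9373, -0.1006, -0.4188, -0.1703, -0.8013, 0.5736]
J4: z=[-0.1703, -0.8013, 0.5736] o=[0.3418, -0.2027, 0.1460] → [-0.3628, -0.3614, -0.6125, -0.1703, -0.8013, 0.5736]
J5: z=[-0.2208, -0.5362, -0.8147] o=[-0.3449, -0.4201, 0.4753] → [0.1768, 0.0724, -0.0956, -0.2208, -0.5362, -0.8147]
J6: z=[-0.8276, -0.3389, 0.4474] o=[-0.6339, 0.0128, 0.2686] → [-0.0267, 0.3404, 0.2084, -0.8276, -0.3389, 0.4474]
V = J·q̇ = [-1.2105, -1.3035, -1.1586, 0.8472, -0.9657, 2.5091]

-1.2105 -1.3035 -1.1586 0.8472 -0.9657 2.5091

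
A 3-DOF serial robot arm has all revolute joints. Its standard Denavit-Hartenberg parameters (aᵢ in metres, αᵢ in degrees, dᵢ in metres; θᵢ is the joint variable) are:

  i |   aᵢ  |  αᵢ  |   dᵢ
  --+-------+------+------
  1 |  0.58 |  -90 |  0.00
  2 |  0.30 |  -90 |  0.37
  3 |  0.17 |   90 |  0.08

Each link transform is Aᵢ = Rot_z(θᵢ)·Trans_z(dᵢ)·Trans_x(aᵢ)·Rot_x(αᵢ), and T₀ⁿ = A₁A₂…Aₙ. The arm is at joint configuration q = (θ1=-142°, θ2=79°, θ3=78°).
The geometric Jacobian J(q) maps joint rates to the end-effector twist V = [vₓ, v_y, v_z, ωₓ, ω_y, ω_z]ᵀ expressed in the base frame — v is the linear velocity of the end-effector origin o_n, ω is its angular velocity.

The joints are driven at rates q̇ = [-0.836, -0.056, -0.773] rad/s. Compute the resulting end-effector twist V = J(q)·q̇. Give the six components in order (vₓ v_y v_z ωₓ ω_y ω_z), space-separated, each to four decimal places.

o_n = [-0.3202, -0.5087, -0.3444]
J₁: ẑ×o_n = [0.5087, -0.3202, 0.0000], ω = ẑ
J2: z=[0.6157, -0.7880, 0.0000] o=[-0.4570, -0.3571, 0.0000] → [0.2714, 0.2121, 0.0145, 0.6157, -0.7880, 0.0000]
J3: z=[0.7735, 0.6044, -0.1908] o=[-0.2744, -0.6839, -0.2945] → [0.0032, 0.0474, 0.1632, 0.7735, 0.6044, -0.1908]
V = J·q̇ = [-0.4429, 0.2192, -0.1270, -0.6324, -0.4230, -0.6885]

-0.4429 0.2192 -0.1270 -0.6324 -0.4230 -0.6885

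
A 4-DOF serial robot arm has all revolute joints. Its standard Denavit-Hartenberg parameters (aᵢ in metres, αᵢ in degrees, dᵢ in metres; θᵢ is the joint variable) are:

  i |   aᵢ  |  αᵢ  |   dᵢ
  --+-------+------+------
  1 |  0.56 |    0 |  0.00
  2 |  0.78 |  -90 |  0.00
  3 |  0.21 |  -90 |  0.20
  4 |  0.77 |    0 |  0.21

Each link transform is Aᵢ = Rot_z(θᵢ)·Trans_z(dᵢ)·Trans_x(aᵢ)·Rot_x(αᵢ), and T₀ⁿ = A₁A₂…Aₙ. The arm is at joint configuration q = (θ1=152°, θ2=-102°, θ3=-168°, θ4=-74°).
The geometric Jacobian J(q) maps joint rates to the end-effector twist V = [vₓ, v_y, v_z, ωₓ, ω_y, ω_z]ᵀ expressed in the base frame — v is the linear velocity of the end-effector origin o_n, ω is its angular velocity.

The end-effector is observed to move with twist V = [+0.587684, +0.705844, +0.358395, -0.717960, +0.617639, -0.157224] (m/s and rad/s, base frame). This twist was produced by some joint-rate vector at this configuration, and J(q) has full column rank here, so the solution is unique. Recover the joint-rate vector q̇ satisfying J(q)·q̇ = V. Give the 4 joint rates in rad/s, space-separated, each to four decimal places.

o_n = [-0.9507, 1.1818, 0.2932]
J₁: ẑ×o_n = [-1.1818, -0.9507, 0.0000], ω = ẑ
J2: z=[0.0000, 0.0000, 1.0000] o=[-0.4945, 0.2629, 0.0000] → [-0.9189, -0.4563, 0.0000, 0.0000, 0.0000, 1.0000]
J3: z=[-0.7660, 0.6428, 0.0000] o=[0.0069, 0.8604, 0.0000] → [0.1885, 0.2246, 0.3694, -0.7660, 0.6428, 0.0000]
J4: z=[0.1336, 0.1593, 0.9781] o=[-0.2783, 0.8316, 0.0437] → [-0.3028, -0.6910, 0.1539, 0.1336, 0.1593, 0.9781]
q̇ = J⁺·V = [-0.8800, 0.6680, 0.9470, 0.0560]

-0.8800 0.6680 0.9470 0.0560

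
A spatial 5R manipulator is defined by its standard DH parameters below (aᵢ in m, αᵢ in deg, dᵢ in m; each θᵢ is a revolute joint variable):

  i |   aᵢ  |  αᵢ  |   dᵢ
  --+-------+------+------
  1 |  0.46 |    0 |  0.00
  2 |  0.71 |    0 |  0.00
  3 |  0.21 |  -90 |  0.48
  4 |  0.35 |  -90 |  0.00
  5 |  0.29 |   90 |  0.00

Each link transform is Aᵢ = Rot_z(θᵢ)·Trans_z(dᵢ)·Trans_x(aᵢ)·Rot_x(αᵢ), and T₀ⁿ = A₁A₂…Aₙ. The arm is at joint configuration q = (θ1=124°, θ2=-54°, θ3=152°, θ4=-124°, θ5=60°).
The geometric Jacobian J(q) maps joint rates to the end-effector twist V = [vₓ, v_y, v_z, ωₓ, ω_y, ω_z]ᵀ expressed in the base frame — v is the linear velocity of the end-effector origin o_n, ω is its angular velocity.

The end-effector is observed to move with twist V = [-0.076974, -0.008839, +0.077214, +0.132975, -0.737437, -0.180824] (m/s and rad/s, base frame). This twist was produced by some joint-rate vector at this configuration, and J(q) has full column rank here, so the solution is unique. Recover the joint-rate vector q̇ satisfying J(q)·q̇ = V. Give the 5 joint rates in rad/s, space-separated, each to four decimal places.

-0.3700 0.4170 -0.4940 0.6370 0.4760

o_n = [-0.1328, 1.2799, 0.8904]
J₁: ẑ×o_n = [-1.2799, -0.1328, 0.0000], ω = ẑ
J2: z=[0.0000, 0.0000, 1.0000] o=[-0.2572, 0.3814, 0.0000] → [-0.8985, 0.1244, 0.0000, 0.0000, 0.0000, 1.0000]
J3: z=[0.0000, 0.0000, 1.0000] o=[-0.0144, 1.0485, 0.0000] → [-0.2313, -0.1184, 0.0000, 0.0000, 0.0000, 1.0000]
J4: z=[0.6691, -0.7431, 0.0000] o=[-0.1705, 0.9080, 0.4800] → [-0.3050, -0.2746, 0.2768, 0.6691, -0.7431, 0.0000]
J5: z=[-0.6161, -0.5547, 0.5592] o=[-0.0250, 1.0390, 0.7702] → [-0.2014, 0.0138, -0.2082, -0.6161, -0.5547, 0.5592]
q̇ = J⁺·V = [-0.3700, 0.4170, -0.4940, 0.6370, 0.4760]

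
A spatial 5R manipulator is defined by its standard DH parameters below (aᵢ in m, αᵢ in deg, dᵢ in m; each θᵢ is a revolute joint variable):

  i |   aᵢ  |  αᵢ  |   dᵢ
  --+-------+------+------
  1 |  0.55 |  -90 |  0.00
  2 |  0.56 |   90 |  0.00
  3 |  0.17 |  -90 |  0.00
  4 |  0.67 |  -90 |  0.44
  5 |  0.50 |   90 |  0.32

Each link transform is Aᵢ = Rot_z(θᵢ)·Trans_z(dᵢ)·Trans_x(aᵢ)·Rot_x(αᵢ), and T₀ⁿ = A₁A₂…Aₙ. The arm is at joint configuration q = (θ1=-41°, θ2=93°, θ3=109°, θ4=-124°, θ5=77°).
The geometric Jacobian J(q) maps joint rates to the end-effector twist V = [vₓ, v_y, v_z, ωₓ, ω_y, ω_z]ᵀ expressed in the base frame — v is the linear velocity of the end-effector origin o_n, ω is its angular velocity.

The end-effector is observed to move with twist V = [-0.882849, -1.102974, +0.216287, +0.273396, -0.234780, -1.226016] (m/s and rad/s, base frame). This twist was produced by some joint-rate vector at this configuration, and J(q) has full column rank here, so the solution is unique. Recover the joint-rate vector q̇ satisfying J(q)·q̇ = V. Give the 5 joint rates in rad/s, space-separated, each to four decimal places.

-0.8620 -0.4190 0.1860 -0.4630 0.3450

o_n = [1.0236, -0.8723, -0.6478]
J₁: ẑ×o_n = [0.8723, 1.0236, -0.0000], ω = ẑ
J2: z=[0.6561, 0.7547, 0.0000] o=[0.4151, -0.3608, 0.0000] → [-0.4889, 0.4250, -0.7948, 0.6561, 0.7547, 0.0000]
J3: z=[0.7537, -0.6552, -0.0523] o=[0.3930, -0.3416, -0.5592] → [0.0303, 0.0338, 0.0132, 0.7537, -0.6552, -0.0523]
J4: z=[-0.1762, -0.2782, 0.9442] o=[0.5006, -0.2222, -0.5040] → [0.6539, 0.4685, 0.2601, -0.1762, -0.2782, 0.9442]
J5: z=[0.9464, 0.2160, 0.2403] o=[0.6045, -0.9717, -0.2394] → [-0.1121, 0.4873, 0.0035, 0.9464, 0.2160, 0.2403]
q̇ = J⁺·V = [-0.8620, -0.4190, 0.1860, -0.4630, 0.3450]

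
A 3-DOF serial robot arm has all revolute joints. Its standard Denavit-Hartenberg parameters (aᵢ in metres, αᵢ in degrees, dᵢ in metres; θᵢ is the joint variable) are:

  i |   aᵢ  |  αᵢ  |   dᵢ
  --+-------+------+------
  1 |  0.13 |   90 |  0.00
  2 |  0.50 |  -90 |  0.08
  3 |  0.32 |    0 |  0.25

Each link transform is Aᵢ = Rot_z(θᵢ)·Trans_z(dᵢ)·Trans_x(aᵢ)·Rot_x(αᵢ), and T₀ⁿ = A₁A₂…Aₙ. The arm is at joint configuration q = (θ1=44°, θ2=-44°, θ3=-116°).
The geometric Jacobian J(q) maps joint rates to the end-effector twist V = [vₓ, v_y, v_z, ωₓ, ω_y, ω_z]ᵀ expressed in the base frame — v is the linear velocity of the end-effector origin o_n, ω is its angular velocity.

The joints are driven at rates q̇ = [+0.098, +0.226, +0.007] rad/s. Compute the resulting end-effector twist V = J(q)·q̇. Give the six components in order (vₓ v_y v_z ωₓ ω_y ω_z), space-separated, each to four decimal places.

o_n = [0.6599, 0.1263, -0.0700]
J₁: ẑ×o_n = [-0.1263, 0.6599, 0.0000], ω = ẑ
J2: z=[0.6947, -0.7193, 0.0000] o=[0.0935, 0.0903, 0.0000] → [0.0504, 0.0487, 0.4324, 0.6947, -0.7193, 0.0000]
J3: z=[0.4997, 0.4826, 0.7193] o=[0.4078, 0.2826, -0.3473] → [0.2463, 0.0428, -0.1998, 0.4997, 0.4826, 0.7193]
V = J·q̇ = [0.0007, 0.0760, 0.0963, 0.1605, -0.1592, 0.1030]

0.0007 0.0760 0.0963 0.1605 -0.1592 0.1030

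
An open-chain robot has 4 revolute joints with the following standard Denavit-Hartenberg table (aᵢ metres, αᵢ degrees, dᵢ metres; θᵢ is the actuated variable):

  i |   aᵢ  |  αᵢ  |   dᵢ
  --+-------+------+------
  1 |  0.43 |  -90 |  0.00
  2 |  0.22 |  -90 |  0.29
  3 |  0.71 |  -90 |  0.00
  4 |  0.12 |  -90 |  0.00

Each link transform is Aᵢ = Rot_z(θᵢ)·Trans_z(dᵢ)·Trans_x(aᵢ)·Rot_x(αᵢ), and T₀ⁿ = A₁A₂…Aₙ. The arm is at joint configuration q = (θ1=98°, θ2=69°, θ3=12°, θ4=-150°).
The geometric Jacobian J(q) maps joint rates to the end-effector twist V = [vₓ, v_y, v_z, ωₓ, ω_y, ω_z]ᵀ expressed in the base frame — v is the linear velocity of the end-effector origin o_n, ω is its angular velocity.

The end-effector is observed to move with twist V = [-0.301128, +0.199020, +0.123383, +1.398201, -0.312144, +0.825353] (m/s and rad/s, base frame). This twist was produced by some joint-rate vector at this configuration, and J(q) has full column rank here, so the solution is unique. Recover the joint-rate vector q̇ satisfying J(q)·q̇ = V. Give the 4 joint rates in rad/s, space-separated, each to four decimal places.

o_n = [-0.2550, 0.6360, -0.7803]
J₁: ẑ×o_n = [-0.6360, -0.2550, 0.0000], ω = ẑ
J2: z=[-0.9903, -0.1392, 0.0000] o=[-0.0598, 0.4258, 0.0000] → [0.1086, -0.7728, -0.2353, -0.9903, -0.1392, 0.0000]
J3: z=[0.1299, -0.9245, -0.3584] o=[-0.3580, 0.4635, -0.2054] → [0.5933, 0.0378, 0.1176, 0.1299, -0.9245, -0.3584]
J4: z=[0.9790, 0.0623, 0.1941] o=[-0.2465, 0.7305, -0.8537] → [0.0229, -0.0735, -0.0920, 0.9790, 0.0623, 0.1941]
q̇ = J⁺·V = [0.8470, -0.5870, 0.4780, 0.7710]

0.8470 -0.5870 0.4780 0.7710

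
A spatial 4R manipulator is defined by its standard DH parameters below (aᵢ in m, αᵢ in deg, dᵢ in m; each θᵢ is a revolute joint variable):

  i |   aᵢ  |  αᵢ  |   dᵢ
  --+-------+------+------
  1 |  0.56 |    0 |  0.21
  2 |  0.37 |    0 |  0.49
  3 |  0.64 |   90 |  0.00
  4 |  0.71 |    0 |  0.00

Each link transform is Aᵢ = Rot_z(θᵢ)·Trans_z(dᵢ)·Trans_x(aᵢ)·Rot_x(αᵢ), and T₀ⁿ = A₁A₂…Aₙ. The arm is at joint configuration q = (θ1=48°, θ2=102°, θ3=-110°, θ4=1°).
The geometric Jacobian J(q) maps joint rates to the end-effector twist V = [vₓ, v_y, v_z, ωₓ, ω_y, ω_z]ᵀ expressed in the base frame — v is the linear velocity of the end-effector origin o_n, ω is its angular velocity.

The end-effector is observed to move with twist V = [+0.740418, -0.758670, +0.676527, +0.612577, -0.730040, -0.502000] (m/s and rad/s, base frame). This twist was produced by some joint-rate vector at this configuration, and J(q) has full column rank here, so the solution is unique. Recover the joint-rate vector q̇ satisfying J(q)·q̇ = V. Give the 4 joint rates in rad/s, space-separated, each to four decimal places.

-0.7080 0.6040 -0.3980 0.9530

o_n = [1.0884, 1.4689, 0.7124]
J₁: ẑ×o_n = [-1.4689, 1.0884, 0.0000], ω = ẑ
J2: z=[0.0000, 0.0000, 1.0000] o=[0.3747, 0.4162, 0.2100] → [-1.0527, 0.7136, 0.0000, 0.0000, 0.0000, 1.0000]
J3: z=[0.0000, 0.0000, 1.0000] o=[0.0543, 0.6012, 0.7000] → [-0.8677, 1.0341, 0.0000, 0.0000, 0.0000, 1.0000]
J4: z=[0.6428, -0.7660, 0.0000] o=[0.5446, 1.0125, 0.7000] → [-0.0095, -0.0080, 0.7099, 0.6428, -0.7660, 0.0000]
q̇ = J⁺·V = [-0.7080, 0.6040, -0.3980, 0.9530]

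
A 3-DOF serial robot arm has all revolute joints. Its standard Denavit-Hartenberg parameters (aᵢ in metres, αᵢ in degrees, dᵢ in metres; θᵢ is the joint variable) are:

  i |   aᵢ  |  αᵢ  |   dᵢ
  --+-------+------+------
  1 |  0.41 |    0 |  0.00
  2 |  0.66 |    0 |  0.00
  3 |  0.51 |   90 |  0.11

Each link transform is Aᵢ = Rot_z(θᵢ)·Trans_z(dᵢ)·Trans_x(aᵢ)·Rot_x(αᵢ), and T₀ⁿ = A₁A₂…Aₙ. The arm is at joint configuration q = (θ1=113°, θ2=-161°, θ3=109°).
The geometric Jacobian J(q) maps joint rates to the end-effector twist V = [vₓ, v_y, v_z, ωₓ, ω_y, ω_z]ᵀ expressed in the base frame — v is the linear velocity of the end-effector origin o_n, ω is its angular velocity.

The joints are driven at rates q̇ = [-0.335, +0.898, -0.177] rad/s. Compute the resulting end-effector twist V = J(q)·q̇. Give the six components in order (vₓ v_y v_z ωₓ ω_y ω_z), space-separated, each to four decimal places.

o_n = [0.5287, 0.3330, 0.1100]
J₁: ẑ×o_n = [-0.3330, 0.5287, 0.0000], ω = ẑ
J2: z=[0.0000, 0.0000, 1.0000] o=[-0.1602, 0.3774, 0.0000] → [0.0444, 0.6889, -0.0000, 0.0000, 0.0000, 1.0000]
J3: z=[0.0000, 0.0000, 1.0000] o=[0.2814, -0.1131, 0.0000] → [-0.4461, 0.2473, 0.0000, 0.0000, 0.0000, 1.0000]
V = J·q̇ = [0.2304, 0.3977, 0.0000, 0.0000, 0.0000, 0.3860]

0.2304 0.3977 0.0000 0.0000 0.0000 0.3860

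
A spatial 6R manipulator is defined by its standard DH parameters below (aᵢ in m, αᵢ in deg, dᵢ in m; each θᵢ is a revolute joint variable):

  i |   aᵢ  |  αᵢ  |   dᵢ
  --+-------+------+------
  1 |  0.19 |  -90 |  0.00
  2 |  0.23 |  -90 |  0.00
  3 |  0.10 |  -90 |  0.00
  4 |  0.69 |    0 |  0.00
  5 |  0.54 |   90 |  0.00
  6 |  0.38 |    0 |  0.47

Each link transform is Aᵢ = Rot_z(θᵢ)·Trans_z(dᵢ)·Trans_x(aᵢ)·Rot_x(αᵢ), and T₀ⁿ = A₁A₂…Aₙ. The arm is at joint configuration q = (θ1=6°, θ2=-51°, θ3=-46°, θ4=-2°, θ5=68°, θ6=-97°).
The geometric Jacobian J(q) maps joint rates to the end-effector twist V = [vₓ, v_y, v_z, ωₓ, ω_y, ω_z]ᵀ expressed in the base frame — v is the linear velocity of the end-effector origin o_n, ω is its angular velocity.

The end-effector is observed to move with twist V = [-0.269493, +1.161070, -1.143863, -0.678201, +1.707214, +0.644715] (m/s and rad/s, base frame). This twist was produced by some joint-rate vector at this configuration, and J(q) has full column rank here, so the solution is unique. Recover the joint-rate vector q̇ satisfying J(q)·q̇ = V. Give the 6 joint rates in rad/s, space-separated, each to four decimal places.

0.8120 0.5150 -0.5450 -0.5860 -0.6030 0.6510

o_n = [0.4640, 1.3391, 0.8827]
J₁: ẑ×o_n = [-1.3391, 0.4640, 0.0000], ω = ẑ
J2: z=[-0.1045, 0.9945, 0.0000] o=[0.1890, 0.0199, 0.0000] → [0.8779, 0.0923, -0.4114, -0.1045, 0.9945, 0.0000]
J3: z=[0.7729, 0.0812, -0.6293] o=[0.3329, 0.0350, 0.1787] → [0.8779, -0.6266, 0.9973, 0.7729, 0.0812, -0.6293]
J4: z=[0.5228, -0.6435, 0.5590] o=[0.3689, 0.1111, 0.2327] → [-1.1048, -0.2866, 0.7033, 0.5228, -0.6435, 0.5590]
J5: z=[0.5228, -0.6435, 0.5590] o=[0.6354, 0.6379, 0.5898] → [-0.5805, -0.2490, 0.2563, 0.5228, -0.6435, 0.5590]
J6: z=[0.6429, 0.7283, 0.2372] o=[0.3331, 0.7650, 1.0189] → [-0.2354, 0.1186, 0.2738, 0.6429, 0.7283, 0.2372]
q̇ = J⁺·V = [0.8120, 0.5150, -0.5450, -0.5860, -0.6030, 0.6510]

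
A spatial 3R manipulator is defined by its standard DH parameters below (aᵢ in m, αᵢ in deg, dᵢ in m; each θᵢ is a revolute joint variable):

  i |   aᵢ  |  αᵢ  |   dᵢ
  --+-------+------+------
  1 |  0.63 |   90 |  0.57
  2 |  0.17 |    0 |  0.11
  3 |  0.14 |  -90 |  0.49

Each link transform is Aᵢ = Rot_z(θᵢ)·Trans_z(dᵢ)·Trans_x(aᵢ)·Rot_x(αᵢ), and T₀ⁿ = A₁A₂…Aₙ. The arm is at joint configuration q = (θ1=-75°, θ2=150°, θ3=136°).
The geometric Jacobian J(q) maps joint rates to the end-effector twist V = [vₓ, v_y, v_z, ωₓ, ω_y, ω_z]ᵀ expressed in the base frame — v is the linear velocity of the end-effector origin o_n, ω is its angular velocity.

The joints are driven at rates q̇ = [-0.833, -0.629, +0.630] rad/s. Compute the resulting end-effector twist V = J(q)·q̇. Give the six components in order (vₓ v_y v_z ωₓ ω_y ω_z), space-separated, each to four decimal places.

-0.5350 0.3186 0.0926 -0.0010 -0.0003 -0.8330

o_n = [-0.4446, -0.6589, 0.5204]
J₁: ẑ×o_n = [0.6589, -0.4446, 0.0000], ω = ẑ
J2: z=[-0.9659, -0.2588, 0.0000] o=[0.1631, -0.6085, 0.5700] → [0.0128, -0.0479, -0.1086, -0.9659, -0.2588, 0.0000]
J3: z=[-0.9659, -0.2588, 0.0000] o=[0.0187, -0.4948, 0.6550] → [0.0348, -0.1300, 0.0386, -0.9659, -0.2588, 0.0000]
V = J·q̇ = [-0.5350, 0.3186, 0.0926, -0.0010, -0.0003, -0.8330]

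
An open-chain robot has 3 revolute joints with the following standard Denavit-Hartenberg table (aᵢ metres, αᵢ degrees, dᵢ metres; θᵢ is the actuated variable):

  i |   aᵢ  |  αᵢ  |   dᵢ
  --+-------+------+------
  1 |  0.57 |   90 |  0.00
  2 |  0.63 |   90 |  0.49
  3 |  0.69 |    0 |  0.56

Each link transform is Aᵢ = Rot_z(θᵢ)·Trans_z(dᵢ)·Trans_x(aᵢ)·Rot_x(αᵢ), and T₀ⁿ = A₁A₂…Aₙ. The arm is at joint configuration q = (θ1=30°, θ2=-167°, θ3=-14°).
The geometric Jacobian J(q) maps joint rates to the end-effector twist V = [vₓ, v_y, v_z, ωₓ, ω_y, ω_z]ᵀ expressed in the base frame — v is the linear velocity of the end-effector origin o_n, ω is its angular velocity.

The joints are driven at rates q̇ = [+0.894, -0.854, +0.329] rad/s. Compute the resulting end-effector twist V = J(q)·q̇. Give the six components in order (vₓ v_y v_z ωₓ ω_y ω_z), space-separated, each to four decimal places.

o_n = [-0.5505, -0.6909, 0.2533]
J₁: ẑ×o_n = [0.6909, -0.5505, 0.0000], ω = ẑ
J2: z=[0.5000, -0.8660, 0.0000] o=[0.4936, 0.2850, 0.0000] → [-0.2194, -0.1267, -1.3922, 0.5000, -0.8660, 0.0000]
J3: z=[-0.1948, -0.1125, 0.9744] o=[0.2070, -0.4463, -0.1417] → [0.1939, -0.6611, -0.0376, -0.1948, -0.1125, 0.9744]
V = J·q̇ = [0.8688, -0.6015, 1.1766, -0.4911, 0.7026, 1.2146]

0.8688 -0.6015 1.1766 -0.4911 0.7026 1.2146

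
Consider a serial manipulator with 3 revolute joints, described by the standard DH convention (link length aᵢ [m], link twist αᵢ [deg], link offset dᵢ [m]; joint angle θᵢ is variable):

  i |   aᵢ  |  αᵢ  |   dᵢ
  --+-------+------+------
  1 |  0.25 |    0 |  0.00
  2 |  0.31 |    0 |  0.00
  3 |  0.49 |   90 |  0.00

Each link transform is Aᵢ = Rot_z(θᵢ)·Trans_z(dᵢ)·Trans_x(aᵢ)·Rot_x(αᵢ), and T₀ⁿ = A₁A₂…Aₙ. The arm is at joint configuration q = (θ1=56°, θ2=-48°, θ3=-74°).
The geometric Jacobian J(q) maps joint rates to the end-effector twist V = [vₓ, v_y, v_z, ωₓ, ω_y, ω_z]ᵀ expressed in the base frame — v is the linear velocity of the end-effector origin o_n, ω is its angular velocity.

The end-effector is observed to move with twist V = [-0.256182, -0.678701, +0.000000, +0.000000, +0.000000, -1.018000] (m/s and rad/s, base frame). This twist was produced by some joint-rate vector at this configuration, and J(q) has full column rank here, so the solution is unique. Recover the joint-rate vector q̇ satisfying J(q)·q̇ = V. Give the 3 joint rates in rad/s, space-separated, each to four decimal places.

o_n = [0.6461, -0.1972, 0.0000]
J₁: ẑ×o_n = [0.1972, 0.6461, -0.0000], ω = ẑ
J2: z=[0.0000, 0.0000, 1.0000] o=[0.1398, 0.2073, 0.0000] → [0.4045, 0.5063, -0.0000, 0.0000, 0.0000, 1.0000]
J3: z=[0.0000, 0.0000, 1.0000] o=[0.4468, 0.2504, 0.0000] → [0.4476, 0.1993, -0.0000, 0.0000, 0.0000, 1.0000]
q̇ = J⁺·V = [-0.7070, -0.5210, 0.2100]

-0.7070 -0.5210 0.2100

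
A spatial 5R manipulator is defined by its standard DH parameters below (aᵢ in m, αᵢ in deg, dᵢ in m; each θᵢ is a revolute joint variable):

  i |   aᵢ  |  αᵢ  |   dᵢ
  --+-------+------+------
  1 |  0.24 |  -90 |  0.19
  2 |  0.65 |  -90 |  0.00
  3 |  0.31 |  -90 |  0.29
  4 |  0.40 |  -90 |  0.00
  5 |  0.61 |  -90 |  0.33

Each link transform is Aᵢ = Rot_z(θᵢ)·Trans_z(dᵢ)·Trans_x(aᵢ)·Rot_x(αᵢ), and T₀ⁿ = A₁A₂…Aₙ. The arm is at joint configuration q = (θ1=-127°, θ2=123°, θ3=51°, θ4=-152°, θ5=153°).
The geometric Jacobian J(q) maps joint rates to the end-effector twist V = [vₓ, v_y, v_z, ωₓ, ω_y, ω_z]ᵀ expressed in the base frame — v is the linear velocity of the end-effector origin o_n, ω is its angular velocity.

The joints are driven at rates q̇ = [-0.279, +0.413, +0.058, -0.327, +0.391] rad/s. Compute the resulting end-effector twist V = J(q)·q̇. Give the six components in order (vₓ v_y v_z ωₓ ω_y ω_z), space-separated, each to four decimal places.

o_n = [0.2926, 0.8627, -0.5680]
J₁: ẑ×o_n = [-0.8627, 0.2926, 0.0000], ω = ẑ
J2: z=[0.7986, -0.6018, 0.0000] o=[-0.1444, -0.1917, 0.1900] → [0.4561, 0.6053, 1.1051, 0.7986, -0.6018, 0.0000]
J3: z=[0.5047, 0.6698, 0.5446] o=[0.0686, 0.0911, -0.3551] → [-0.5628, 0.2294, 0.2394, 0.5047, 0.6698, 0.5446]
J4: z=[-0.7573, 0.0407, 0.6518] o=[0.0865, 0.5151, -0.3608] → [-0.2350, -0.0226, -0.2716, -0.7573, 0.0407, 0.6518]
J5: z=[0.2511, 0.9395, 0.2331] o=[0.3277, 0.3791, -0.0721] → [-0.5786, 0.1163, 0.1544, 0.2511, 0.9395, 0.2331]
V = J·q̇ = [0.2471, 0.2345, 0.6195, 0.7049, 0.1443, -0.3694]

0.2471 0.2345 0.6195 0.7049 0.1443 -0.3694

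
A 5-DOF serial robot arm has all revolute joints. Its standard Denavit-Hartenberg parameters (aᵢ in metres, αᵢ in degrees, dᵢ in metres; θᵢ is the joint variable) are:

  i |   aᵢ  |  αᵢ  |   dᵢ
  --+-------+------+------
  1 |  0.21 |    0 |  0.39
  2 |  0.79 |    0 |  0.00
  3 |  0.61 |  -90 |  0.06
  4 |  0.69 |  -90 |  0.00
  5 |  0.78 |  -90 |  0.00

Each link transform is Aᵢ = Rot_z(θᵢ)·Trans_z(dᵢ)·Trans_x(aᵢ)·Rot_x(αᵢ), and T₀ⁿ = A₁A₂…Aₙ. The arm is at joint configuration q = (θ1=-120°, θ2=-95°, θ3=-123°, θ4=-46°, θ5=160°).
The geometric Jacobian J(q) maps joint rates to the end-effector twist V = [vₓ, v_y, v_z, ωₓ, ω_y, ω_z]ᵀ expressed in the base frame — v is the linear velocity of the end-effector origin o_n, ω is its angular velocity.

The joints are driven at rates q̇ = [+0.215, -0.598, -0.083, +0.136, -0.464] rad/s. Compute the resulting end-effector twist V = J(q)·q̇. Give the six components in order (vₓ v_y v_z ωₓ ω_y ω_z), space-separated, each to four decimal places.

0.4019 -0.3567 0.0931 -0.3604 0.0011 -0.1437

o_n = [-0.1143, 0.2412, 0.4191]
J₁: ẑ×o_n = [-0.2412, -0.1143, 0.0000], ω = ẑ
J2: z=[0.0000, 0.0000, 1.0000] o=[-0.1050, -0.1819, 0.3900] → [-0.4231, -0.0093, 0.0000, 0.0000, 0.0000, 1.0000]
J3: z=[0.0000, 0.0000, 1.0000] o=[-0.7521, 0.2713, 0.3900] → [0.0300, 0.6378, -0.0000, 0.0000, 0.0000, 1.0000]
J4: z=[-0.3746, 0.9272, 0.0000] o=[-0.1865, 0.4998, 0.4500] → [-0.0287, -0.0116, 0.0298, -0.3746, 0.9272, 0.0000]
J5: z=[0.6670, 0.2695, -0.6947] o=[0.2579, 0.6793, 0.9463] → [-0.4464, 0.6102, -0.1919, 0.6670, 0.2695, -0.6947]
V = J·q̇ = [0.4019, -0.3567, 0.0931, -0.3604, 0.0011, -0.1437]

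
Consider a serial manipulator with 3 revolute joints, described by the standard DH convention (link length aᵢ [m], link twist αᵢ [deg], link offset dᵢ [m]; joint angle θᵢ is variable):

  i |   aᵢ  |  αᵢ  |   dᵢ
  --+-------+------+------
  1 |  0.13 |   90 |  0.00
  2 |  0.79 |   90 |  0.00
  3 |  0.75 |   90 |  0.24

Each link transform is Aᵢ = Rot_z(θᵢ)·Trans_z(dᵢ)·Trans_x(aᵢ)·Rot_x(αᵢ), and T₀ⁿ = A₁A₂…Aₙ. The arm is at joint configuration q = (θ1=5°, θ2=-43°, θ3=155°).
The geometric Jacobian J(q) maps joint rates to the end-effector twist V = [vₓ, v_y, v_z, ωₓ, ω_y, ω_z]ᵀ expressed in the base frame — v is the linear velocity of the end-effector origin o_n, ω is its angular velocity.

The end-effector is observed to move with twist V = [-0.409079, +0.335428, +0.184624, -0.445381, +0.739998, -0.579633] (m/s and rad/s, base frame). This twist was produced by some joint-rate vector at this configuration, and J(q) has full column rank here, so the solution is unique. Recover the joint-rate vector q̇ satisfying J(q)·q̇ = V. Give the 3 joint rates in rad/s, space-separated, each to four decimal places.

-0.1730 -0.7760 0.5560

o_n = [0.0744, -0.3117, -0.2507]
J₁: ẑ×o_n = [0.3117, 0.0744, -0.0000], ω = ẑ
J2: z=[0.0872, -0.9962, 0.0000] o=[0.1295, 0.0113, 0.0000] → [0.2498, 0.0219, -0.0830, 0.0872, -0.9962, 0.0000]
J3: z=[-0.6794, -0.0594, -0.7314] o=[0.7051, 0.0617, -0.5388] → [-0.2902, 0.6569, 0.2162, -0.6794, -0.0594, -0.7314]
q̇ = J⁺·V = [-0.1730, -0.7760, 0.5560]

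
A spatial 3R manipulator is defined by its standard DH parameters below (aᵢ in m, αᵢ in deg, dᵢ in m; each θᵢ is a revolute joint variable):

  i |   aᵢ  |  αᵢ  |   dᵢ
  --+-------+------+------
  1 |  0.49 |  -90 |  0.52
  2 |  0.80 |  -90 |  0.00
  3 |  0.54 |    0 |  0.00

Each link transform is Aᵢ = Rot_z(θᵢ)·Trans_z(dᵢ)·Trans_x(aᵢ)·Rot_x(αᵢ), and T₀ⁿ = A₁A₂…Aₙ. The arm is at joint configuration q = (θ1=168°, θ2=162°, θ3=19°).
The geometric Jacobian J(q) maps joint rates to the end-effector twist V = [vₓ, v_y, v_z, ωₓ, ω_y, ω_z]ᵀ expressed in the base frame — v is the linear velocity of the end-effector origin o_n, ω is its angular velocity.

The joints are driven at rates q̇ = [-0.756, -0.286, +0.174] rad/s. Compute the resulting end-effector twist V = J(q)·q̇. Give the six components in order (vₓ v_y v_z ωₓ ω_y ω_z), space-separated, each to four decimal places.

o_n = [0.7765, 0.0147, 0.1150]
J₁: ẑ×o_n = [-0.0147, 0.7765, 0.0000], ω = ẑ
J2: z=[-0.2079, -0.9781, 0.0000] o=[-0.4793, 0.1019, 0.5200] → [0.3961, -0.0842, 1.2464, -0.2079, -0.9781, 0.0000]
J3: z=[0.3023, -0.0642, 0.9511] o=[0.2649, -0.0563, 0.2728] → [-0.0574, 0.5342, 0.0543, 0.3023, -0.0642, 0.9511]
V = J·q̇ = [-0.1122, -0.4700, -0.3470, 0.1121, 0.2686, -0.5905]

-0.1122 -0.4700 -0.3470 0.1121 0.2686 -0.5905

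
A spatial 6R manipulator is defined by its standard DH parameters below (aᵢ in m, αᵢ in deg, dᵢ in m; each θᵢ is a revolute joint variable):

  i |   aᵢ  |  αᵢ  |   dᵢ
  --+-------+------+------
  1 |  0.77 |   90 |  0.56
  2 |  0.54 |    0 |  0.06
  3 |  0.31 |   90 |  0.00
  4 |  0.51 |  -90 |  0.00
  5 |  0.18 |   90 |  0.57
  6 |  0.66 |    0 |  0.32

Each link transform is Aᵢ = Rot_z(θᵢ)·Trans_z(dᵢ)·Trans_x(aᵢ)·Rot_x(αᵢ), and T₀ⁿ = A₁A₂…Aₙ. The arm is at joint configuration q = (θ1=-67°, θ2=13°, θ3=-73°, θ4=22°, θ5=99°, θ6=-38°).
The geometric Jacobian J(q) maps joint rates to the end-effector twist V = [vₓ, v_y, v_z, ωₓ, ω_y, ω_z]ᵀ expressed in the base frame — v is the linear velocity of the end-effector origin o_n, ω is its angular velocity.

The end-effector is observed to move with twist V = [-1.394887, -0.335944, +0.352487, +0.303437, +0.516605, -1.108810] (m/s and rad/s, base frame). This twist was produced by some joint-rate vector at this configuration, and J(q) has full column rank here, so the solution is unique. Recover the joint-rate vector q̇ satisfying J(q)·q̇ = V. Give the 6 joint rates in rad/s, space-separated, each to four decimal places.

-0.2500 0.7600 -0.8440 0.7980 -0.5800 0.3800

o_n = [0.4938, -2.3921, 0.2615]
J₁: ẑ×o_n = [2.3921, 0.4938, -0.0000], ω = ẑ
J2: z=[-0.9205, -0.3907, 0.0000] o=[0.3009, -0.7088, 0.5600] → [0.1166, -0.2748, 1.6249, -0.9205, -0.3907, 0.0000]
J3: z=[-0.9205, -0.3907, 0.0000] o=[0.4512, -1.2166, 0.6815] → [0.1641, -0.3866, 1.0987, -0.9205, -0.3907, 0.0000]
J4: z=[-0.3384, 0.7972, -0.5000] o=[0.5118, -1.3592, 0.4130] → [-0.6372, -0.0423, 0.3639, -0.3384, 0.7972, -0.5000]
J5: z=[-0.9267, -0.1899, 0.3244] o=[0.4283, -1.6515, 0.0035] → [0.1913, 0.2603, 0.6987, -0.9267, -0.1899, 0.3244]
J6: z=[-0.1087, -0.6908, -0.7149] o=[-0.0351, -1.8853, 0.2999] → [-0.3357, -0.3823, 0.4204, -0.1087, -0.6908, -0.7149]
q̇ = J⁺·V = [-0.2500, 0.7600, -0.8440, 0.7980, -0.5800, 0.3800]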